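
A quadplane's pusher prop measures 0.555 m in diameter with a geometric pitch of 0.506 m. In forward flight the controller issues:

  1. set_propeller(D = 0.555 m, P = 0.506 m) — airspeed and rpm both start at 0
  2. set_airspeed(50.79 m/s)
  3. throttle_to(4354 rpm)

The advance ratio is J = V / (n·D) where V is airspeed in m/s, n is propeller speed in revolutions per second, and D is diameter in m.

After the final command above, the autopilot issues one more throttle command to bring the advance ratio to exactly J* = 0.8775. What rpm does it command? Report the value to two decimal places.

set_propeller: D = 0.555 m, P = 0.506 m (p = P/D = 0.911712); state ← (V=0, rpm=0)
set_airspeed(50.79): V ← 50.79 m/s
throttle_to(4354): rpm ← 4354
final state: V = 50.79 m/s, rpm = 4354 → n = rpm/60 = 72.566667 rev/s
target J* = 0.8775; solve J* = V/(n·D) for n: n = V/(J*·D) = 50.79/(0.8775 × 0.555) = 104.288904 rev/s
rpm = 60·n = 6257.334257

rpm = 6257.33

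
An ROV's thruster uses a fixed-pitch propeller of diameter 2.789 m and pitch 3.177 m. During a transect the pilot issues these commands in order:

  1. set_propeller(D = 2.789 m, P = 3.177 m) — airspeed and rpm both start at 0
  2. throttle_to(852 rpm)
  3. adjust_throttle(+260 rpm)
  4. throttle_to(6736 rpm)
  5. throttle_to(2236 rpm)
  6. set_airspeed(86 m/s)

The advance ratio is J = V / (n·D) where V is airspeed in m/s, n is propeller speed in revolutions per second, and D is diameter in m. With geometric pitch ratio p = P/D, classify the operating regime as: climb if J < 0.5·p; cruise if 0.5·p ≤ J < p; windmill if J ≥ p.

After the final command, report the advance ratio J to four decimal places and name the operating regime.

set_propeller: D = 2.789 m, P = 3.177 m (p = P/D = 1.139118); state ← (V=0, rpm=0)
throttle_to(852): rpm ← 852
adjust_throttle(+260): rpm ← 852 +260 = 1112
throttle_to(6736): rpm ← 6736
throttle_to(2236): rpm ← 2236
set_airspeed(86): V ← 86 m/s
final state: V = 86 m/s, rpm = 2236 → n = rpm/60 = 37.266667 rev/s
J = V / (n·D) = 86 / (37.266667 × 2.789) = 0.827426
regime bands: climb J<0.5696 | cruise [0.5696, 1.1391) | windmill J≥1.1391
J = 0.8274 → cruise

J = 0.8274, regime = cruise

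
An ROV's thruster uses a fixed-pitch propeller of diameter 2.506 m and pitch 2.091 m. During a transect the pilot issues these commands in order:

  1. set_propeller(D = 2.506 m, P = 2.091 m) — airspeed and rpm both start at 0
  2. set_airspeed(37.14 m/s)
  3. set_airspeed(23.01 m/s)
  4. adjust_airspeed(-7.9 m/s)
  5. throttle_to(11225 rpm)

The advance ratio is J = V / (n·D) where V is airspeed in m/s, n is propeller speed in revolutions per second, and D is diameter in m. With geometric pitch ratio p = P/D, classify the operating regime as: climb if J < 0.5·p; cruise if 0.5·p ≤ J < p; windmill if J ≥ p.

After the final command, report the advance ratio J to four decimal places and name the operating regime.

set_propeller: D = 2.506 m, P = 2.091 m (p = P/D = 0.834397); state ← (V=0, rpm=0)
set_airspeed(37.14): V ← 37.14 m/s
set_airspeed(23.01): V ← 23.01 m/s
adjust_airspeed(-7.9): V ← 23.01 -7.9 = 15.11 m/s
throttle_to(11225): rpm ← 11225
final state: V = 15.11 m/s, rpm = 11225 → n = rpm/60 = 187.083333 rev/s
J = V / (n·D) = 15.11 / (187.083333 × 2.506) = 0.032229
regime bands: climb J<0.4172 | cruise [0.4172, 0.8344) | windmill J≥0.8344
J = 0.0322 → climb

J = 0.0322, regime = climb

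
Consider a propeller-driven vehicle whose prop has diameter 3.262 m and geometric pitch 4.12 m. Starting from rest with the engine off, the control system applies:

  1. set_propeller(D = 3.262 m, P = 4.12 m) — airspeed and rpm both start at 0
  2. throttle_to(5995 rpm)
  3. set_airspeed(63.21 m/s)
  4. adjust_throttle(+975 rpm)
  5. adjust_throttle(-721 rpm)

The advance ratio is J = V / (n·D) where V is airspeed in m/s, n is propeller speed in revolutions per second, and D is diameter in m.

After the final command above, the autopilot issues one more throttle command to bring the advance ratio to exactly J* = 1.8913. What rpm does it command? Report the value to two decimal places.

rpm = 614.74

set_propeller: D = 3.262 m, P = 4.12 m (p = P/D = 1.263029); state ← (V=0, rpm=0)
throttle_to(5995): rpm ← 5995
set_airspeed(63.21): V ← 63.21 m/s
adjust_throttle(+975): rpm ← 5995 +975 = 6970
adjust_throttle(-721): rpm ← 6970 -721 = 6249
final state: V = 63.21 m/s, rpm = 6249 → n = rpm/60 = 104.150000 rev/s
target J* = 1.8913; solve J* = V/(n·D) for n: n = V/(J*·D) = 63.21/(1.8913 × 3.262) = 10.245695 rev/s
rpm = 60·n = 614.741683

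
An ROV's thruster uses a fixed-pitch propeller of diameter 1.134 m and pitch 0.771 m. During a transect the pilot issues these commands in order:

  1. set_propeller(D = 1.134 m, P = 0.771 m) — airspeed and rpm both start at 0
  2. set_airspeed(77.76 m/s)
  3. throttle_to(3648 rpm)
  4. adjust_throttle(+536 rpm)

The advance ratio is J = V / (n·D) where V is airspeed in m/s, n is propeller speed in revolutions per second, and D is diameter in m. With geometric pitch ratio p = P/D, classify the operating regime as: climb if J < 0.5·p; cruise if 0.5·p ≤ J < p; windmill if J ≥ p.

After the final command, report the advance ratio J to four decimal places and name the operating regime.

set_propeller: D = 1.134 m, P = 0.771 m (p = P/D = 0.679894); state ← (V=0, rpm=0)
set_airspeed(77.76): V ← 77.76 m/s
throttle_to(3648): rpm ← 3648
adjust_throttle(+536): rpm ← 3648 +536 = 4184
final state: V = 77.76 m/s, rpm = 4184 → n = rpm/60 = 69.733333 rev/s
J = V / (n·D) = 77.76 / (69.733333 × 1.134) = 0.983338
regime bands: climb J<0.3399 | cruise [0.3399, 0.6799) | windmill J≥0.6799
J = 0.9833 → windmill

J = 0.9833, regime = windmill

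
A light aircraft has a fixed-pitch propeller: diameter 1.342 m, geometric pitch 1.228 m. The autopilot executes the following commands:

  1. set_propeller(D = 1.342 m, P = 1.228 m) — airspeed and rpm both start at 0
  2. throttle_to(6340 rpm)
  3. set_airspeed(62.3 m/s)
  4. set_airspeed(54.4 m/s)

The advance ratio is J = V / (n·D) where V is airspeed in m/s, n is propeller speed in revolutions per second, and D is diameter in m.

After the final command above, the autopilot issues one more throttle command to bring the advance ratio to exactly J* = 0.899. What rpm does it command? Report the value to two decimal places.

rpm = 2705.44

set_propeller: D = 1.342 m, P = 1.228 m (p = P/D = 0.915052); state ← (V=0, rpm=0)
throttle_to(6340): rpm ← 6340
set_airspeed(62.3): V ← 62.3 m/s
set_airspeed(54.4): V ← 54.4 m/s
final state: V = 54.4 m/s, rpm = 6340 → n = rpm/60 = 105.666667 rev/s
target J* = 0.899; solve J* = V/(n·D) for n: n = V/(J*·D) = 54.4/(0.899 × 1.342) = 45.090670 rev/s
rpm = 60·n = 2705.440223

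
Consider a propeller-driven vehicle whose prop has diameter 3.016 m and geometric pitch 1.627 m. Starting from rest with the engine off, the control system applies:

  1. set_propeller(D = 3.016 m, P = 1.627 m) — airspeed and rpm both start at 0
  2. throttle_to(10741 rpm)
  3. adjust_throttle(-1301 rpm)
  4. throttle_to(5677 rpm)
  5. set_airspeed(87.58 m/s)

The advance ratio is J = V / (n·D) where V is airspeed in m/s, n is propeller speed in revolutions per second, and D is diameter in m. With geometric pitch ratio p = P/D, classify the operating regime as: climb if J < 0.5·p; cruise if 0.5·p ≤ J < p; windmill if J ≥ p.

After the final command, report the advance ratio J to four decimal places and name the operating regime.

set_propeller: D = 3.016 m, P = 1.627 m (p = P/D = 0.539456); state ← (V=0, rpm=0)
throttle_to(10741): rpm ← 10741
adjust_throttle(-1301): rpm ← 10741 -1301 = 9440
throttle_to(5677): rpm ← 5677
set_airspeed(87.58): V ← 87.58 m/s
final state: V = 87.58 m/s, rpm = 5677 → n = rpm/60 = 94.616667 rev/s
J = V / (n·D) = 87.58 / (94.616667 × 3.016) = 0.306906
regime bands: climb J<0.2697 | cruise [0.2697, 0.5395) | windmill J≥0.5395
J = 0.3069 → cruise

J = 0.3069, regime = cruise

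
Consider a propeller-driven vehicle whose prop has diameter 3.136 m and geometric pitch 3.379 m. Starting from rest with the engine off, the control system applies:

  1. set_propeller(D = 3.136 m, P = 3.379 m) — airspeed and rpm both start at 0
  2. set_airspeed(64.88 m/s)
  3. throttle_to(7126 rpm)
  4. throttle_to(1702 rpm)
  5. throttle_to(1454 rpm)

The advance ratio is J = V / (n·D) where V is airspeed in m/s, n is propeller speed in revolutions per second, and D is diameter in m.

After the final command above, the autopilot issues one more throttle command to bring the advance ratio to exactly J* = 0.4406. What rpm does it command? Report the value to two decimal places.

rpm = 2817.35

set_propeller: D = 3.136 m, P = 3.379 m (p = P/D = 1.077487); state ← (V=0, rpm=0)
set_airspeed(64.88): V ← 64.88 m/s
throttle_to(7126): rpm ← 7126
throttle_to(1702): rpm ← 1702
throttle_to(1454): rpm ← 1454
final state: V = 64.88 m/s, rpm = 1454 → n = rpm/60 = 24.233333 rev/s
target J* = 0.4406; solve J* = V/(n·D) for n: n = V/(J*·D) = 64.88/(0.4406 × 3.136) = 46.955914 rev/s
rpm = 60·n = 2817.354813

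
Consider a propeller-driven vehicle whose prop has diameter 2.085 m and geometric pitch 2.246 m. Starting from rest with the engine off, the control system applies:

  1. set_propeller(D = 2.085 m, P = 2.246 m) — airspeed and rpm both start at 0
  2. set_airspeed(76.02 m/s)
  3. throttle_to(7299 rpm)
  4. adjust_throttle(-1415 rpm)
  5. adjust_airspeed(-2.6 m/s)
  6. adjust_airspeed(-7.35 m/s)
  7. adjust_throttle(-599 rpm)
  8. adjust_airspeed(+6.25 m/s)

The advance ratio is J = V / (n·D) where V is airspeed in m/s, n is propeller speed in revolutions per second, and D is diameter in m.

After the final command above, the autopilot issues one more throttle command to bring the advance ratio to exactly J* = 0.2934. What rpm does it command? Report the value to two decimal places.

rpm = 7093.22

set_propeller: D = 2.085 m, P = 2.246 m (p = P/D = 1.077218); state ← (V=0, rpm=0)
set_airspeed(76.02): V ← 76.02 m/s
throttle_to(7299): rpm ← 7299
adjust_throttle(-1415): rpm ← 7299 -1415 = 5884
adjust_airspeed(-2.6): V ← 76.02 -2.6 = 73.42 m/s
adjust_airspeed(-7.35): V ← 73.42 -7.35 = 66.07 m/s
adjust_throttle(-599): rpm ← 5884 -599 = 5285
adjust_airspeed(+6.25): V ← 66.07 +6.25 = 72.32 m/s
final state: V = 72.32 m/s, rpm = 5285 → n = rpm/60 = 88.083333 rev/s
target J* = 0.2934; solve J* = V/(n·D) for n: n = V/(J*·D) = 72.32/(0.2934 × 2.085) = 118.220352 rev/s
rpm = 60·n = 7093.221129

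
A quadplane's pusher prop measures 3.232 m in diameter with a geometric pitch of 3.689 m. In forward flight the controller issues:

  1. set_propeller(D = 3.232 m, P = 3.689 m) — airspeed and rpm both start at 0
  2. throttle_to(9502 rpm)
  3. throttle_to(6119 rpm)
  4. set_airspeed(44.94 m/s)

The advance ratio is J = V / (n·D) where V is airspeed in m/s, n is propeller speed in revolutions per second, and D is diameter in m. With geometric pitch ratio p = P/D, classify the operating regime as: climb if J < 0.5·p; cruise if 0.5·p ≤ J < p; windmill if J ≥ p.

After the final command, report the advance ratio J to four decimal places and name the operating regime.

set_propeller: D = 3.232 m, P = 3.689 m (p = P/D = 1.141399); state ← (V=0, rpm=0)
throttle_to(9502): rpm ← 9502
throttle_to(6119): rpm ← 6119
set_airspeed(44.94): V ← 44.94 m/s
final state: V = 44.94 m/s, rpm = 6119 → n = rpm/60 = 101.983333 rev/s
J = V / (n·D) = 44.94 / (101.983333 × 3.232) = 0.136343
regime bands: climb J<0.5707 | cruise [0.5707, 1.1414) | windmill J≥1.1414
J = 0.1363 → climb

J = 0.1363, regime = climb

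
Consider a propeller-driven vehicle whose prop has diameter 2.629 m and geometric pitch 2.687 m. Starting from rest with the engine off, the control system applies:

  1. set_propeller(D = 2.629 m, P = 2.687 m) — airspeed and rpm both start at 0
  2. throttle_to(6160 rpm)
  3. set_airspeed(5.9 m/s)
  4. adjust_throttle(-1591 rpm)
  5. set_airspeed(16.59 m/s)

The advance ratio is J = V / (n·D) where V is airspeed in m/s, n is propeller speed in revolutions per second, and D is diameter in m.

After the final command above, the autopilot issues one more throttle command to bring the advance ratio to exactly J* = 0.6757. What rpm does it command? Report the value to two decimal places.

set_propeller: D = 2.629 m, P = 2.687 m (p = P/D = 1.022062); state ← (V=0, rpm=0)
throttle_to(6160): rpm ← 6160
set_airspeed(5.9): V ← 5.9 m/s
adjust_throttle(-1591): rpm ← 6160 -1591 = 4569
set_airspeed(16.59): V ← 16.59 m/s
final state: V = 16.59 m/s, rpm = 4569 → n = rpm/60 = 76.150000 rev/s
target J* = 0.6757; solve J* = V/(n·D) for n: n = V/(J*·D) = 16.59/(0.6757 × 2.629) = 9.339032 rev/s
rpm = 60·n = 560.341943

rpm = 560.34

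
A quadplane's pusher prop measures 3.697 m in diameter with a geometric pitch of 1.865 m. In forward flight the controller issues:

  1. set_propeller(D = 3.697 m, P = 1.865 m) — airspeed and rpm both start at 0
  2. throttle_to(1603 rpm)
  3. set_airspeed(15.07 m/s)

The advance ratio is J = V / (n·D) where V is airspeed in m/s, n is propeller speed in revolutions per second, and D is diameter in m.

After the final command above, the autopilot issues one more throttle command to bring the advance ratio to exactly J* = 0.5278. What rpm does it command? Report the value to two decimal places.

set_propeller: D = 3.697 m, P = 1.865 m (p = P/D = 0.504463); state ← (V=0, rpm=0)
throttle_to(1603): rpm ← 1603
set_airspeed(15.07): V ← 15.07 m/s
final state: V = 15.07 m/s, rpm = 1603 → n = rpm/60 = 26.716667 rev/s
target J* = 0.5278; solve J* = V/(n·D) for n: n = V/(J*·D) = 15.07/(0.5278 × 3.697) = 7.723149 rev/s
rpm = 60·n = 463.388942

rpm = 463.39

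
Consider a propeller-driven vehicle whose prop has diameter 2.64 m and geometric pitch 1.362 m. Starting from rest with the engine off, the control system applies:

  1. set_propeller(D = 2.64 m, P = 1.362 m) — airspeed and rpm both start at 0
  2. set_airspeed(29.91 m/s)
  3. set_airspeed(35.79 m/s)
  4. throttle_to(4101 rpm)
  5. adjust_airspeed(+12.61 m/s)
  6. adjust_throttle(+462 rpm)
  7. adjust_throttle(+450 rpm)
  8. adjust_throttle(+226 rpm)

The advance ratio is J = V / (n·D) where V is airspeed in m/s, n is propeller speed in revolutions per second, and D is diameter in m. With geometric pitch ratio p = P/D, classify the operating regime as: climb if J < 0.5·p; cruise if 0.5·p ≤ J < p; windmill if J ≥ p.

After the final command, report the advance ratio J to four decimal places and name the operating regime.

set_propeller: D = 2.64 m, P = 1.362 m (p = P/D = 0.515909); state ← (V=0, rpm=0)
set_airspeed(29.91): V ← 29.91 m/s
set_airspeed(35.79): V ← 35.79 m/s
throttle_to(4101): rpm ← 4101
adjust_airspeed(+12.61): V ← 35.79 +12.61 = 48.4 m/s
adjust_throttle(+462): rpm ← 4101 +462 = 4563
adjust_throttle(+450): rpm ← 4563 +450 = 5013
adjust_throttle(+226): rpm ← 5013 +226 = 5239
final state: V = 48.4 m/s, rpm = 5239 → n = rpm/60 = 87.316667 rev/s
J = V / (n·D) = 48.4 / (87.316667 × 2.64) = 0.209964
regime bands: climb J<0.2580 | cruise [0.2580, 0.5159) | windmill J≥0.5159
J = 0.2100 → climb

J = 0.2100, regime = climb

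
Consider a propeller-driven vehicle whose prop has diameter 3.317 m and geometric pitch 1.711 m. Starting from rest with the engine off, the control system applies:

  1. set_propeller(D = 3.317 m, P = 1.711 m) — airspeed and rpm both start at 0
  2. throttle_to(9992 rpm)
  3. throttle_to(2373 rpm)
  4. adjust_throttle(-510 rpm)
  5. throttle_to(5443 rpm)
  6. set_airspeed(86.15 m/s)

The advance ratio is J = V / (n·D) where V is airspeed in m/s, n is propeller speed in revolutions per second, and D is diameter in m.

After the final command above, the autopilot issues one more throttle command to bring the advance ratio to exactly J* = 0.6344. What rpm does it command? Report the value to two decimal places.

rpm = 2456.39

set_propeller: D = 3.317 m, P = 1.711 m (p = P/D = 0.515828); state ← (V=0, rpm=0)
throttle_to(9992): rpm ← 9992
throttle_to(2373): rpm ← 2373
adjust_throttle(-510): rpm ← 2373 -510 = 1863
throttle_to(5443): rpm ← 5443
set_airspeed(86.15): V ← 86.15 m/s
final state: V = 86.15 m/s, rpm = 5443 → n = rpm/60 = 90.716667 rev/s
target J* = 0.6344; solve J* = V/(n·D) for n: n = V/(J*·D) = 86.15/(0.6344 × 3.317) = 40.939887 rev/s
rpm = 60·n = 2456.393199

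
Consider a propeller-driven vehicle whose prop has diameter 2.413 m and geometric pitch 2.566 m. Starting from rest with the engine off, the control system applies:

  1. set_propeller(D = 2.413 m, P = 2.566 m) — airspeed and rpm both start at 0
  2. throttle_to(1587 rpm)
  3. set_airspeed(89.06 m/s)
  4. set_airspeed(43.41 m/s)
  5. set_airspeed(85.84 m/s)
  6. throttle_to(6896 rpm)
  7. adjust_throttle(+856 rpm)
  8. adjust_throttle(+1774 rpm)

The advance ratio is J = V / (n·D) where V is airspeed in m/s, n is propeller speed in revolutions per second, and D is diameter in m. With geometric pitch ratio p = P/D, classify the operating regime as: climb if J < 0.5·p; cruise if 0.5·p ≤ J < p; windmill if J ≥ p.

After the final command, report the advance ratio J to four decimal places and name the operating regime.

J = 0.2241, regime = climb

set_propeller: D = 2.413 m, P = 2.566 m (p = P/D = 1.063407); state ← (V=0, rpm=0)
throttle_to(1587): rpm ← 1587
set_airspeed(89.06): V ← 89.06 m/s
set_airspeed(43.41): V ← 43.41 m/s
set_airspeed(85.84): V ← 85.84 m/s
throttle_to(6896): rpm ← 6896
adjust_throttle(+856): rpm ← 6896 +856 = 7752
adjust_throttle(+1774): rpm ← 7752 +1774 = 9526
final state: V = 85.84 m/s, rpm = 9526 → n = rpm/60 = 158.766667 rev/s
J = V / (n·D) = 85.84 / (158.766667 × 2.413) = 0.224065
regime bands: climb J<0.5317 | cruise [0.5317, 1.0634) | windmill J≥1.0634
J = 0.2241 → climb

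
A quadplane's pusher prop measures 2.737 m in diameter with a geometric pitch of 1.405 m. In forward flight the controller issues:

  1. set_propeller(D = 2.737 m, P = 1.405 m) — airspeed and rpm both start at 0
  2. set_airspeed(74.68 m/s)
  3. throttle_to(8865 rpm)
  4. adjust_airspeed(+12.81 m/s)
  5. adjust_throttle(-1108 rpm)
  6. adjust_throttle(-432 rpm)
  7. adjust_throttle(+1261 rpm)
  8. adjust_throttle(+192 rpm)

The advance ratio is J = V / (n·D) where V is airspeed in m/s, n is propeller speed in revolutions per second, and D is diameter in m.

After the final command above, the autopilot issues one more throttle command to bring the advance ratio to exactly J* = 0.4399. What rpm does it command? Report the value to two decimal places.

rpm = 4359.94

set_propeller: D = 2.737 m, P = 1.405 m (p = P/D = 0.513336); state ← (V=0, rpm=0)
set_airspeed(74.68): V ← 74.68 m/s
throttle_to(8865): rpm ← 8865
adjust_airspeed(+12.81): V ← 74.68 +12.81 = 87.49 m/s
adjust_throttle(-1108): rpm ← 8865 -1108 = 7757
adjust_throttle(-432): rpm ← 7757 -432 = 7325
adjust_throttle(+1261): rpm ← 7325 +1261 = 8586
adjust_throttle(+192): rpm ← 8586 +192 = 8778
final state: V = 87.49 m/s, rpm = 8778 → n = rpm/60 = 146.300000 rev/s
target J* = 0.4399; solve J* = V/(n·D) for n: n = V/(J*·D) = 87.49/(0.4399 × 2.737) = 72.665733 rev/s
rpm = 60·n = 4359.943964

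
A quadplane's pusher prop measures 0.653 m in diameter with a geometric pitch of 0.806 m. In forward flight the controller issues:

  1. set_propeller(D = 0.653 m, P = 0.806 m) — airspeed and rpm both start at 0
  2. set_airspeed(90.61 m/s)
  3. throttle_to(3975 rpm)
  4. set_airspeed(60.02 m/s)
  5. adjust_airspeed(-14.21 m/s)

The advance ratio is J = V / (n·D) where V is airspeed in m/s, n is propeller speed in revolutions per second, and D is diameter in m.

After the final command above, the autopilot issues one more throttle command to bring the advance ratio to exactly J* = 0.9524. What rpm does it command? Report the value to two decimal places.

rpm = 4419.56

set_propeller: D = 0.653 m, P = 0.806 m (p = P/D = 1.234303); state ← (V=0, rpm=0)
set_airspeed(90.61): V ← 90.61 m/s
throttle_to(3975): rpm ← 3975
set_airspeed(60.02): V ← 60.02 m/s
adjust_airspeed(-14.21): V ← 60.02 -14.21 = 45.81 m/s
final state: V = 45.81 m/s, rpm = 3975 → n = rpm/60 = 66.250000 rev/s
target J* = 0.9524; solve J* = V/(n·D) for n: n = V/(J*·D) = 45.81/(0.9524 × 0.653) = 73.659323 rev/s
rpm = 60·n = 4419.559388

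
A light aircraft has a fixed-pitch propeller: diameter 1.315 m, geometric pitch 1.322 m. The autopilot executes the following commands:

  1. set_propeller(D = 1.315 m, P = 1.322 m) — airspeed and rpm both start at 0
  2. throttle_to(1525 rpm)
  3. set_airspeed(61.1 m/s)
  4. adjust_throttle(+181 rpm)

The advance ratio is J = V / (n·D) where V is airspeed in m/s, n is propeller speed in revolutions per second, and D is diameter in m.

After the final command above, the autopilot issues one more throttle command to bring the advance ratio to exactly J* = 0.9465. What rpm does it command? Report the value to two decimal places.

set_propeller: D = 1.315 m, P = 1.322 m (p = P/D = 1.005323); state ← (V=0, rpm=0)
throttle_to(1525): rpm ← 1525
set_airspeed(61.1): V ← 61.1 m/s
adjust_throttle(+181): rpm ← 1525 +181 = 1706
final state: V = 61.1 m/s, rpm = 1706 → n = rpm/60 = 28.433333 rev/s
target J* = 0.9465; solve J* = V/(n·D) for n: n = V/(J*·D) = 61.1/(0.9465 × 1.315) = 49.090204 rev/s
rpm = 60·n = 2945.412255

rpm = 2945.41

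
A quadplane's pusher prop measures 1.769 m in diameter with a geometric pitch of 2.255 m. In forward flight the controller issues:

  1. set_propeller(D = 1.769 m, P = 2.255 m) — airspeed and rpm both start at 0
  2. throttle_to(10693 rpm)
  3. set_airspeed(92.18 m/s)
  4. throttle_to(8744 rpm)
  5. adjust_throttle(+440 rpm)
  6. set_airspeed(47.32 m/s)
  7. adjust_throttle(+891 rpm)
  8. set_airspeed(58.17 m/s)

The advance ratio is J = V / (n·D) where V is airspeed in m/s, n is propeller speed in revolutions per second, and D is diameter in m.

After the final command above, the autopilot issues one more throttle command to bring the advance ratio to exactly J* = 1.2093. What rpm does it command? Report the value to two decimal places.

set_propeller: D = 1.769 m, P = 2.255 m (p = P/D = 1.274731); state ← (V=0, rpm=0)
throttle_to(10693): rpm ← 10693
set_airspeed(92.18): V ← 92.18 m/s
throttle_to(8744): rpm ← 8744
adjust_throttle(+440): rpm ← 8744 +440 = 9184
set_airspeed(47.32): V ← 47.32 m/s
adjust_throttle(+891): rpm ← 9184 +891 = 10075
set_airspeed(58.17): V ← 58.17 m/s
final state: V = 58.17 m/s, rpm = 10075 → n = rpm/60 = 167.916667 rev/s
target J* = 1.2093; solve J* = V/(n·D) for n: n = V/(J*·D) = 58.17/(1.2093 × 1.769) = 27.191751 rev/s
rpm = 60·n = 1631.505073

rpm = 1631.51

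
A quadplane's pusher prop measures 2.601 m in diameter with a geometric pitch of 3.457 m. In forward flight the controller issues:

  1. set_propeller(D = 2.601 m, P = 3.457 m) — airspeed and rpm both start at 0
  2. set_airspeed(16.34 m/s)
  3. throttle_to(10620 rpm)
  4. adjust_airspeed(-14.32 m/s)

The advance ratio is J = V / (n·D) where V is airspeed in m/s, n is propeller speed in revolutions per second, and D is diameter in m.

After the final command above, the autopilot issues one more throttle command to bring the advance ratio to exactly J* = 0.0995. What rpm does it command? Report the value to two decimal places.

rpm = 468.32

set_propeller: D = 2.601 m, P = 3.457 m (p = P/D = 1.329104); state ← (V=0, rpm=0)
set_airspeed(16.34): V ← 16.34 m/s
throttle_to(10620): rpm ← 10620
adjust_airspeed(-14.32): V ← 16.34 -14.32 = 2.02 m/s
final state: V = 2.02 m/s, rpm = 10620 → n = rpm/60 = 177.000000 rev/s
target J* = 0.0995; solve J* = V/(n·D) for n: n = V/(J*·D) = 2.02/(0.0995 × 2.601) = 7.805270 rev/s
rpm = 60·n = 468.316206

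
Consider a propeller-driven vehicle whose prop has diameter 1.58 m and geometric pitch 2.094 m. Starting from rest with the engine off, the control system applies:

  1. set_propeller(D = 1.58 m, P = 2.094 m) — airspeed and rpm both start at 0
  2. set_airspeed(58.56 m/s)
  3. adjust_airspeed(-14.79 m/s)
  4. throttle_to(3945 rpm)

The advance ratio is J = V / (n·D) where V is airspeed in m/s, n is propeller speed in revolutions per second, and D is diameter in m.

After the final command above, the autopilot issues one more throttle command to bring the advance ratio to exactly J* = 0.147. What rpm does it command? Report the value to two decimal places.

rpm = 11307.16

set_propeller: D = 1.58 m, P = 2.094 m (p = P/D = 1.325316); state ← (V=0, rpm=0)
set_airspeed(58.56): V ← 58.56 m/s
adjust_airspeed(-14.79): V ← 58.56 -14.79 = 43.77 m/s
throttle_to(3945): rpm ← 3945
final state: V = 43.77 m/s, rpm = 3945 → n = rpm/60 = 65.750000 rev/s
target J* = 0.147; solve J* = V/(n·D) for n: n = V/(J*·D) = 43.77/(0.147 × 1.58) = 188.452596 rev/s
rpm = 60·n = 11307.155774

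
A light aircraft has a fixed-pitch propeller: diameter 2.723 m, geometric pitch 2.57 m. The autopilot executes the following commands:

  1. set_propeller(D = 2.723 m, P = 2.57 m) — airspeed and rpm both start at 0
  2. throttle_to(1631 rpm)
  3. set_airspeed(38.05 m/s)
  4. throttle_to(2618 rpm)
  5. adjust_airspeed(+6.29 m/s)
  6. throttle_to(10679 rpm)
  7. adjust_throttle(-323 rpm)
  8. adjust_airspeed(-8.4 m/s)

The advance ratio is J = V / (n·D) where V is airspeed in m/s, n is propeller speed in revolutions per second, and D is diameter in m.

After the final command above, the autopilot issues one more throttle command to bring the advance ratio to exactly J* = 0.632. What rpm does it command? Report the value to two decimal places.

rpm = 1253.04

set_propeller: D = 2.723 m, P = 2.57 m (p = P/D = 0.943812); state ← (V=0, rpm=0)
throttle_to(1631): rpm ← 1631
set_airspeed(38.05): V ← 38.05 m/s
throttle_to(2618): rpm ← 2618
adjust_airspeed(+6.29): V ← 38.05 +6.29 = 44.34 m/s
throttle_to(10679): rpm ← 10679
adjust_throttle(-323): rpm ← 10679 -323 = 10356
adjust_airspeed(-8.4): V ← 44.34 -8.4 = 35.94 m/s
final state: V = 35.94 m/s, rpm = 10356 → n = rpm/60 = 172.600000 rev/s
target J* = 0.632; solve J* = V/(n·D) for n: n = V/(J*·D) = 35.94/(0.632 × 2.723) = 20.883984 rev/s
rpm = 60·n = 1253.039044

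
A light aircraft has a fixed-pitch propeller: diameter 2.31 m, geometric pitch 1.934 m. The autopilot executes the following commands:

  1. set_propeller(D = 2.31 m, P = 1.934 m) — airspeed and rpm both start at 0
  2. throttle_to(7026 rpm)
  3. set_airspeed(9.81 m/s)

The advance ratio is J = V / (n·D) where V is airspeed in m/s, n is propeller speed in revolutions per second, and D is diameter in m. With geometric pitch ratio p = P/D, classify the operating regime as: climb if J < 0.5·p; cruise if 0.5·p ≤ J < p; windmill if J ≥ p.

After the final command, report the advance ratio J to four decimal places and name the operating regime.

set_propeller: D = 2.31 m, P = 1.934 m (p = P/D = 0.837229); state ← (V=0, rpm=0)
throttle_to(7026): rpm ← 7026
set_airspeed(9.81): V ← 9.81 m/s
final state: V = 9.81 m/s, rpm = 7026 → n = rpm/60 = 117.100000 rev/s
J = V / (n·D) = 9.81 / (117.100000 × 2.31) = 0.036266
regime bands: climb J<0.4186 | cruise [0.4186, 0.8372) | windmill J≥0.8372
J = 0.0363 → climb

J = 0.0363, regime = climb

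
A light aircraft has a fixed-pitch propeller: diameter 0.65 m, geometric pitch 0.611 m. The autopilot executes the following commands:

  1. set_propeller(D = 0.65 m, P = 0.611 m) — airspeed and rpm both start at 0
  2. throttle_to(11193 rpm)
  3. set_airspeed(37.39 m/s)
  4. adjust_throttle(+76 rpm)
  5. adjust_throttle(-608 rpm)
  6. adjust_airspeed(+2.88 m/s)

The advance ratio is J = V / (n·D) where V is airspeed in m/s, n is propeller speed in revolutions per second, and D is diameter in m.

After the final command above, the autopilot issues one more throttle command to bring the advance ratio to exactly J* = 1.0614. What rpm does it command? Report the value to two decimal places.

rpm = 3502.20

set_propeller: D = 0.65 m, P = 0.611 m (p = P/D = 0.940000); state ← (V=0, rpm=0)
throttle_to(11193): rpm ← 11193
set_airspeed(37.39): V ← 37.39 m/s
adjust_throttle(+76): rpm ← 11193 +76 = 11269
adjust_throttle(-608): rpm ← 11269 -608 = 10661
adjust_airspeed(+2.88): V ← 37.39 +2.88 = 40.27 m/s
final state: V = 40.27 m/s, rpm = 10661 → n = rpm/60 = 177.683333 rev/s
target J* = 1.0614; solve J* = V/(n·D) for n: n = V/(J*·D) = 40.27/(1.0614 × 0.65) = 58.369932 rev/s
rpm = 60·n = 3502.195939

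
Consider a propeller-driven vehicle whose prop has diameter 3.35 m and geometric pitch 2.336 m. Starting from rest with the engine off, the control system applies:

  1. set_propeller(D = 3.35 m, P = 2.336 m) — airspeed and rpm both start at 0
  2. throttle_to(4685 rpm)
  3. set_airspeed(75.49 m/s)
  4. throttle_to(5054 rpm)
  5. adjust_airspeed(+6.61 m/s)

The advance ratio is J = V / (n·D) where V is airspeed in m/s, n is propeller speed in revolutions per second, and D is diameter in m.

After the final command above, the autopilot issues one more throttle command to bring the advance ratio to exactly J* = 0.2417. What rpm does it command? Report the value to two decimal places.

rpm = 6083.77

set_propeller: D = 3.35 m, P = 2.336 m (p = P/D = 0.697313); state ← (V=0, rpm=0)
throttle_to(4685): rpm ← 4685
set_airspeed(75.49): V ← 75.49 m/s
throttle_to(5054): rpm ← 5054
adjust_airspeed(+6.61): V ← 75.49 +6.61 = 82.1 m/s
final state: V = 82.1 m/s, rpm = 5054 → n = rpm/60 = 84.233333 rev/s
target J* = 0.2417; solve J* = V/(n·D) for n: n = V/(J*·D) = 82.1/(0.2417 × 3.35) = 101.396205 rev/s
rpm = 60·n = 6083.772285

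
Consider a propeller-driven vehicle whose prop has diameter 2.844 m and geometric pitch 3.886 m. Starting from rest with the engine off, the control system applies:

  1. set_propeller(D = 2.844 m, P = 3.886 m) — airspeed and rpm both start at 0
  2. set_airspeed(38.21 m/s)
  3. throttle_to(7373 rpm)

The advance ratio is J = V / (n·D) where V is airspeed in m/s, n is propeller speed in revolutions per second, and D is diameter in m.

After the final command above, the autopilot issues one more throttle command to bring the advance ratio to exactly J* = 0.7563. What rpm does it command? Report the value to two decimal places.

rpm = 1065.87

set_propeller: D = 2.844 m, P = 3.886 m (p = P/D = 1.366385); state ← (V=0, rpm=0)
set_airspeed(38.21): V ← 38.21 m/s
throttle_to(7373): rpm ← 7373
final state: V = 38.21 m/s, rpm = 7373 → n = rpm/60 = 122.883333 rev/s
target J* = 0.7563; solve J* = V/(n·D) for n: n = V/(J*·D) = 38.21/(0.7563 × 2.844) = 17.764515 rev/s
rpm = 60·n = 1065.870876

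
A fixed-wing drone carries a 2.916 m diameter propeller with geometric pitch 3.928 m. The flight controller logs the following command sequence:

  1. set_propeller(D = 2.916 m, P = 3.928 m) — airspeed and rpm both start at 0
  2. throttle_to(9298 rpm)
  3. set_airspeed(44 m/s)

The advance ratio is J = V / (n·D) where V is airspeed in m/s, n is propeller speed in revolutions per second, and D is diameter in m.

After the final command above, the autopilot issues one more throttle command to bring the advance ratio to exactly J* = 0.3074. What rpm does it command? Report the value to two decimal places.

rpm = 2945.18

set_propeller: D = 2.916 m, P = 3.928 m (p = P/D = 1.347051); state ← (V=0, rpm=0)
throttle_to(9298): rpm ← 9298
set_airspeed(44): V ← 44 m/s
final state: V = 44 m/s, rpm = 9298 → n = rpm/60 = 154.966667 rev/s
target J* = 0.3074; solve J* = V/(n·D) for n: n = V/(J*·D) = 44/(0.3074 × 2.916) = 49.086413 rev/s
rpm = 60·n = 2945.184757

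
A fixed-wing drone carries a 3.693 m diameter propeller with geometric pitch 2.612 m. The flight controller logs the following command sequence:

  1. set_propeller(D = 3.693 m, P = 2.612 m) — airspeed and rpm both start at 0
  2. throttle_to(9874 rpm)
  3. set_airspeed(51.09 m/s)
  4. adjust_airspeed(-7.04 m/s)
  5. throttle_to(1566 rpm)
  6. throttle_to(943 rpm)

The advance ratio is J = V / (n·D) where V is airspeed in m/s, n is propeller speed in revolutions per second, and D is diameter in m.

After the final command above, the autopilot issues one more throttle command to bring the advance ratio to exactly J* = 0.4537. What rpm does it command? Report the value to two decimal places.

set_propeller: D = 3.693 m, P = 2.612 m (p = P/D = 0.707284); state ← (V=0, rpm=0)
throttle_to(9874): rpm ← 9874
set_airspeed(51.09): V ← 51.09 m/s
adjust_airspeed(-7.04): V ← 51.09 -7.04 = 44.05 m/s
throttle_to(1566): rpm ← 1566
throttle_to(943): rpm ← 943
final state: V = 44.05 m/s, rpm = 943 → n = rpm/60 = 15.716667 rev/s
target J* = 0.4537; solve J* = V/(n·D) for n: n = V/(J*·D) = 44.05/(0.4537 × 3.693) = 26.290438 rev/s
rpm = 60·n = 1577.426296

rpm = 1577.43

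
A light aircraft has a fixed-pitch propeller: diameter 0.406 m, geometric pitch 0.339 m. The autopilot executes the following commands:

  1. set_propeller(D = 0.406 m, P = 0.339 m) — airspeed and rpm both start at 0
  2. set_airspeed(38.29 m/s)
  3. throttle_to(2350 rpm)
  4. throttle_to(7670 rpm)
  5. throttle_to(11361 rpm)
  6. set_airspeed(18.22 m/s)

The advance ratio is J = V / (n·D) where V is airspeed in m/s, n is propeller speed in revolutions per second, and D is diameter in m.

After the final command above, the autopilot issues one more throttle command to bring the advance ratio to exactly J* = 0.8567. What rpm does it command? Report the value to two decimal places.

rpm = 3143.00

set_propeller: D = 0.406 m, P = 0.339 m (p = P/D = 0.834975); state ← (V=0, rpm=0)
set_airspeed(38.29): V ← 38.29 m/s
throttle_to(2350): rpm ← 2350
throttle_to(7670): rpm ← 7670
throttle_to(11361): rpm ← 11361
set_airspeed(18.22): V ← 18.22 m/s
final state: V = 18.22 m/s, rpm = 11361 → n = rpm/60 = 189.350000 rev/s
target J* = 0.8567; solve J* = V/(n·D) for n: n = V/(J*·D) = 18.22/(0.8567 × 0.406) = 52.383387 rev/s
rpm = 60·n = 3143.003195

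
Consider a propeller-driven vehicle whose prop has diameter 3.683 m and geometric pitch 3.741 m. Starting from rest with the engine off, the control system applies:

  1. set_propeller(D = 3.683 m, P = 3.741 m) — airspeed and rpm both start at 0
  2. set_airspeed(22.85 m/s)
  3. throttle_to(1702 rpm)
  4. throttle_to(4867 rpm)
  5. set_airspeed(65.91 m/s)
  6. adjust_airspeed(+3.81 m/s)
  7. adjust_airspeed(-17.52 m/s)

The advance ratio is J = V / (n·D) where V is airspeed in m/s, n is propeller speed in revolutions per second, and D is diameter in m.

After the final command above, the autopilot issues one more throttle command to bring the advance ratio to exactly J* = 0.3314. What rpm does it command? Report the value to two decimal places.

rpm = 2566.06

set_propeller: D = 3.683 m, P = 3.741 m (p = P/D = 1.015748); state ← (V=0, rpm=0)
set_airspeed(22.85): V ← 22.85 m/s
throttle_to(1702): rpm ← 1702
throttle_to(4867): rpm ← 4867
set_airspeed(65.91): V ← 65.91 m/s
adjust_airspeed(+3.81): V ← 65.91 +3.81 = 69.72 m/s
adjust_airspeed(-17.52): V ← 69.72 -17.52 = 52.2 m/s
final state: V = 52.2 m/s, rpm = 4867 → n = rpm/60 = 81.116667 rev/s
target J* = 0.3314; solve J* = V/(n·D) for n: n = V/(J*·D) = 52.2/(0.3314 × 3.683) = 42.767738 rev/s
rpm = 60·n = 2566.064275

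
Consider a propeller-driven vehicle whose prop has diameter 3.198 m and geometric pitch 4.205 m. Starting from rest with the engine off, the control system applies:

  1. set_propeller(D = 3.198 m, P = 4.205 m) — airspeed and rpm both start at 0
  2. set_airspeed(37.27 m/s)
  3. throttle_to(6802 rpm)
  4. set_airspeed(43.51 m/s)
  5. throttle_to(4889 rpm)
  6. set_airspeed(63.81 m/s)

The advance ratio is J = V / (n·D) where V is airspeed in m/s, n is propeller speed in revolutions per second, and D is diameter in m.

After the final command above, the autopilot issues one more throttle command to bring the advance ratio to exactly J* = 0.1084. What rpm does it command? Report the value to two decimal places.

set_propeller: D = 3.198 m, P = 4.205 m (p = P/D = 1.314884); state ← (V=0, rpm=0)
set_airspeed(37.27): V ← 37.27 m/s
throttle_to(6802): rpm ← 6802
set_airspeed(43.51): V ← 43.51 m/s
throttle_to(4889): rpm ← 4889
set_airspeed(63.81): V ← 63.81 m/s
final state: V = 63.81 m/s, rpm = 4889 → n = rpm/60 = 81.483333 rev/s
target J* = 0.1084; solve J* = V/(n·D) for n: n = V/(J*·D) = 63.81/(0.1084 × 3.198) = 184.069148 rev/s
rpm = 60·n = 11044.148903

rpm = 11044.15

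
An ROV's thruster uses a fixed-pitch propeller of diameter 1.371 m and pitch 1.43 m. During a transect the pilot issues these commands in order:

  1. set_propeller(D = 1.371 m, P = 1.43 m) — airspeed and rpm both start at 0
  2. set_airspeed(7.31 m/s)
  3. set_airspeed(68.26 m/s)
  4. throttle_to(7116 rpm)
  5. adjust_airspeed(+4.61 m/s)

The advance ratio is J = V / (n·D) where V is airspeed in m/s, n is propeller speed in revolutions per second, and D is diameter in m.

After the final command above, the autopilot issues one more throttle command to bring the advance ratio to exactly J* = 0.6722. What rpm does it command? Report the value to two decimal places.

set_propeller: D = 1.371 m, P = 1.43 m (p = P/D = 1.043034); state ← (V=0, rpm=0)
set_airspeed(7.31): V ← 7.31 m/s
set_airspeed(68.26): V ← 68.26 m/s
throttle_to(7116): rpm ← 7116
adjust_airspeed(+4.61): V ← 68.26 +4.61 = 72.87 m/s
final state: V = 72.87 m/s, rpm = 7116 → n = rpm/60 = 118.600000 rev/s
target J* = 0.6722; solve J* = V/(n·D) for n: n = V/(J*·D) = 72.87/(0.6722 × 1.371) = 79.070194 rev/s
rpm = 60·n = 4744.211665

rpm = 4744.21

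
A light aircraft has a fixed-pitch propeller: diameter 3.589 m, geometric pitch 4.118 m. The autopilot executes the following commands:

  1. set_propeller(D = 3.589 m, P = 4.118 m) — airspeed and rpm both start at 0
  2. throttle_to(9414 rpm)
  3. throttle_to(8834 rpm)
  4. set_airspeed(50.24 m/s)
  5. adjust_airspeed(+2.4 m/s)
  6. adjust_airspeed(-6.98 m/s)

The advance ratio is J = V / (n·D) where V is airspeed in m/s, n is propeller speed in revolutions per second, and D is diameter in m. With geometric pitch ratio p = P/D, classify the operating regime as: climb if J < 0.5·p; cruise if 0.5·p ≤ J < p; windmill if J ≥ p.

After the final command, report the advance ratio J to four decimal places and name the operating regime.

set_propeller: D = 3.589 m, P = 4.118 m (p = P/D = 1.147395); state ← (V=0, rpm=0)
throttle_to(9414): rpm ← 9414
throttle_to(8834): rpm ← 8834
set_airspeed(50.24): V ← 50.24 m/s
adjust_airspeed(+2.4): V ← 50.24 +2.4 = 52.64 m/s
adjust_airspeed(-6.98): V ← 52.64 -6.98 = 45.66 m/s
final state: V = 45.66 m/s, rpm = 8834 → n = rpm/60 = 147.233333 rev/s
J = V / (n·D) = 45.66 / (147.233333 × 3.589) = 0.086408
regime bands: climb J<0.5737 | cruise [0.5737, 1.1474) | windmill J≥1.1474
J = 0.0864 → climb

J = 0.0864, regime = climb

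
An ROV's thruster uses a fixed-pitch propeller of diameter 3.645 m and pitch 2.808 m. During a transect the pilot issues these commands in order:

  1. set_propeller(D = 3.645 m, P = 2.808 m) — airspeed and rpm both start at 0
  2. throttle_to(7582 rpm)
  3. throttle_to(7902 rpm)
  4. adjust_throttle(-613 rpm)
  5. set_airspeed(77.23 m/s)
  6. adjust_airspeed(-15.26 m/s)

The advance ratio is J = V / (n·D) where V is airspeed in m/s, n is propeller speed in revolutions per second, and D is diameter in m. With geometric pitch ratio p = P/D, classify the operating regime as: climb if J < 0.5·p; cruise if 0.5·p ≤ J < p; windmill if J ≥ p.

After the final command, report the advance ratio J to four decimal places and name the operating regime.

set_propeller: D = 3.645 m, P = 2.808 m (p = P/D = 0.770370); state ← (V=0, rpm=0)
throttle_to(7582): rpm ← 7582
throttle_to(7902): rpm ← 7902
adjust_throttle(-613): rpm ← 7902 -613 = 7289
set_airspeed(77.23): V ← 77.23 m/s
adjust_airspeed(-15.26): V ← 77.23 -15.26 = 61.97 m/s
final state: V = 61.97 m/s, rpm = 7289 → n = rpm/60 = 121.483333 rev/s
J = V / (n·D) = 61.97 / (121.483333 × 3.645) = 0.139948
regime bands: climb J<0.3852 | cruise [0.3852, 0.7704) | windmill J≥0.7704
J = 0.1399 → climb

J = 0.1399, regime = climb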